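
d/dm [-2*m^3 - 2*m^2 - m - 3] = -6*m^2 - 4*m - 1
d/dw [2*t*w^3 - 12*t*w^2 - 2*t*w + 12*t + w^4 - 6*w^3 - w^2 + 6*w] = 6*t*w^2 - 24*t*w - 2*t + 4*w^3 - 18*w^2 - 2*w + 6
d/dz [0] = 0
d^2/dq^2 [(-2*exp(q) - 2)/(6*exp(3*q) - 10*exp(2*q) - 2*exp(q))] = (-36*exp(5*q) - 36*exp(4*q) + 128*exp(3*q) - 89*exp(2*q) - 15*exp(q) - 1)*exp(-q)/(27*exp(6*q) - 135*exp(5*q) + 198*exp(4*q) - 35*exp(3*q) - 66*exp(2*q) - 15*exp(q) - 1)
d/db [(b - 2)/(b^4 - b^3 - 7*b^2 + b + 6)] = (b^4 - b^3 - 7*b^2 + b - (b - 2)*(4*b^3 - 3*b^2 - 14*b + 1) + 6)/(b^4 - b^3 - 7*b^2 + b + 6)^2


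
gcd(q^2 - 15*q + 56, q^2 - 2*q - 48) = q - 8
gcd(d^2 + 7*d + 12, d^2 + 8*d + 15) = d + 3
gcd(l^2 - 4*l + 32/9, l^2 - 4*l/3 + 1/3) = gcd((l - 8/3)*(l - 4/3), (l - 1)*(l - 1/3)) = 1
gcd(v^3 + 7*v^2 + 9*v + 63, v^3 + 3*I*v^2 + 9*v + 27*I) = v^2 + 9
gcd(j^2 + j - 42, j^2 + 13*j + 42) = j + 7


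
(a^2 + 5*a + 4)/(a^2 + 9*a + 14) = (a^2 + 5*a + 4)/(a^2 + 9*a + 14)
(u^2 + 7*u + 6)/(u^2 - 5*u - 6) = (u + 6)/(u - 6)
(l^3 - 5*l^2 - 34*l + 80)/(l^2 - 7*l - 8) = (l^2 + 3*l - 10)/(l + 1)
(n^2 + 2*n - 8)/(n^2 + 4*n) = (n - 2)/n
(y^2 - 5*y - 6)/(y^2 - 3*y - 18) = (y + 1)/(y + 3)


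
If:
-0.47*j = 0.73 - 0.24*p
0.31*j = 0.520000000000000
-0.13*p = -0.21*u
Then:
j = 1.68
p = 6.33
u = 3.92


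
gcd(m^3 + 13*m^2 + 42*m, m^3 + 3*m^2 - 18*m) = m^2 + 6*m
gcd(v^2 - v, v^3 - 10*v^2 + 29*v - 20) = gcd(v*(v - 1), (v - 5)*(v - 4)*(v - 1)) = v - 1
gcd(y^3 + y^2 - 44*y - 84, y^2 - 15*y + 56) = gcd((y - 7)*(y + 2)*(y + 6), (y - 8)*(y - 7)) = y - 7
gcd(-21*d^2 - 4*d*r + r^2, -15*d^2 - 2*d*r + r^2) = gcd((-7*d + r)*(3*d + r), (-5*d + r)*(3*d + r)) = 3*d + r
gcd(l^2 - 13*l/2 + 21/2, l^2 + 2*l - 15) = l - 3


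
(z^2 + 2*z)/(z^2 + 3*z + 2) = z/(z + 1)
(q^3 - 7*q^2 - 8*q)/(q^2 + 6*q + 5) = q*(q - 8)/(q + 5)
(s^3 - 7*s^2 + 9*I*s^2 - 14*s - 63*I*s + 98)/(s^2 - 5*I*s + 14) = (s^2 + 7*s*(-1 + I) - 49*I)/(s - 7*I)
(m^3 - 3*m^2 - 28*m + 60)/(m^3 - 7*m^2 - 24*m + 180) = (m - 2)/(m - 6)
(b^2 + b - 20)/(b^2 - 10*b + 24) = (b + 5)/(b - 6)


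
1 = 1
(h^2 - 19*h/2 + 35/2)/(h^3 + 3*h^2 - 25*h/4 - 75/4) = 2*(h - 7)/(2*h^2 + 11*h + 15)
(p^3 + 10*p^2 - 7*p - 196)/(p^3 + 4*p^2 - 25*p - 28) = (p + 7)/(p + 1)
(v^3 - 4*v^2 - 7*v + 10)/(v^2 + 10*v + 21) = (v^3 - 4*v^2 - 7*v + 10)/(v^2 + 10*v + 21)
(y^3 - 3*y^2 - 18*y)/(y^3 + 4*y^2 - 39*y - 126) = y/(y + 7)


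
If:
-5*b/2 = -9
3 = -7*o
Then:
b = 18/5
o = -3/7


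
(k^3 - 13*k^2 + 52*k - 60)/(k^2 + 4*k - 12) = (k^2 - 11*k + 30)/(k + 6)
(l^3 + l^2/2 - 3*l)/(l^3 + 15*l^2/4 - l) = 2*(2*l^2 + l - 6)/(4*l^2 + 15*l - 4)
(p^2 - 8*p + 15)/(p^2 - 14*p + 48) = (p^2 - 8*p + 15)/(p^2 - 14*p + 48)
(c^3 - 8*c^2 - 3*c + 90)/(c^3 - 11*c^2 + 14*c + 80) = (c^2 - 3*c - 18)/(c^2 - 6*c - 16)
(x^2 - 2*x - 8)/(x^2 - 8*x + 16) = (x + 2)/(x - 4)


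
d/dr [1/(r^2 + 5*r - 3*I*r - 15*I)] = (-2*r - 5 + 3*I)/(r^2 + 5*r - 3*I*r - 15*I)^2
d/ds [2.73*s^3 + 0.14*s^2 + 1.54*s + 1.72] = 8.19*s^2 + 0.28*s + 1.54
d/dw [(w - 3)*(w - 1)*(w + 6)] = 3*w^2 + 4*w - 21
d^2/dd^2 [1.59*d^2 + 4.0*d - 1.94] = 3.18000000000000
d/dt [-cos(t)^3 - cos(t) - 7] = (3*cos(t)^2 + 1)*sin(t)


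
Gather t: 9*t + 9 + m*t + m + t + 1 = m + t*(m + 10) + 10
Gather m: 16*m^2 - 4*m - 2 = 16*m^2 - 4*m - 2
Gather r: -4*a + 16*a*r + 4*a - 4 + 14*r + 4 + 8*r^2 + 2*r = 8*r^2 + r*(16*a + 16)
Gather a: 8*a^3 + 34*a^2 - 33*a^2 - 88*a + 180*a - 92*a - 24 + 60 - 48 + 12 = 8*a^3 + a^2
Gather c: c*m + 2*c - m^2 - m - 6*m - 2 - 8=c*(m + 2) - m^2 - 7*m - 10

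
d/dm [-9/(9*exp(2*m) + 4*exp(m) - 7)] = (162*exp(m) + 36)*exp(m)/(9*exp(2*m) + 4*exp(m) - 7)^2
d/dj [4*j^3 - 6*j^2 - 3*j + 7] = 12*j^2 - 12*j - 3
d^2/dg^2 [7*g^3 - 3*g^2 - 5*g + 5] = 42*g - 6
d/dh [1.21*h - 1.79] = 1.21000000000000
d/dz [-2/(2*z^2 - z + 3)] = 2*(4*z - 1)/(2*z^2 - z + 3)^2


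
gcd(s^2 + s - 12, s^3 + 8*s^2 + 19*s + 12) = s + 4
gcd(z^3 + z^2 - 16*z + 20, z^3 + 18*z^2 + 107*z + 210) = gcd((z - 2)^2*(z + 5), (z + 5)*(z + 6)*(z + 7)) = z + 5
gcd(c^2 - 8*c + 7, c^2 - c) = c - 1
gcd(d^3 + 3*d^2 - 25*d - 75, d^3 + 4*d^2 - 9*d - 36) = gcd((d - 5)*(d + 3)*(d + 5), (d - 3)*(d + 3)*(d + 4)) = d + 3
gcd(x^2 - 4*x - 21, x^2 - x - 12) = x + 3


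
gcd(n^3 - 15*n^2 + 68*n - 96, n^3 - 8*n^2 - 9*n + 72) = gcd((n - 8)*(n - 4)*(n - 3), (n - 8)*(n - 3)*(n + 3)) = n^2 - 11*n + 24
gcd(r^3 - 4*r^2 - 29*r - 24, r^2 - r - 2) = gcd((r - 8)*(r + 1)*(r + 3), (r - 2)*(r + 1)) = r + 1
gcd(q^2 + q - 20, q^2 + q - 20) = q^2 + q - 20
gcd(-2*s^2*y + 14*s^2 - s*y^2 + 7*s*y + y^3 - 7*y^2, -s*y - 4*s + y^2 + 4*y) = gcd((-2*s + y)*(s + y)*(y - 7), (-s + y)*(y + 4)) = 1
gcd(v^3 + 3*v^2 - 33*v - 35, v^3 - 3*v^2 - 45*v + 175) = v^2 + 2*v - 35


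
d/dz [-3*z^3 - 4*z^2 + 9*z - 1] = -9*z^2 - 8*z + 9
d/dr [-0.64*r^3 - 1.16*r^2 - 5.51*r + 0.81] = -1.92*r^2 - 2.32*r - 5.51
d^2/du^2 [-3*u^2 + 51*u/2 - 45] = -6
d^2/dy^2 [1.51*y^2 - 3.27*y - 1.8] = 3.02000000000000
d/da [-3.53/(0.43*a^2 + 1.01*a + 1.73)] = (3.0358*a + 3.5653)/(0.43*a^2 + 1.01*a + 1.73)^2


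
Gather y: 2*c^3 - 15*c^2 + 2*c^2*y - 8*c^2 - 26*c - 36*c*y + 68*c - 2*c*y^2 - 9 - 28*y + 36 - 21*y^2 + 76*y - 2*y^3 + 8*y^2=2*c^3 - 23*c^2 + 42*c - 2*y^3 + y^2*(-2*c - 13) + y*(2*c^2 - 36*c + 48) + 27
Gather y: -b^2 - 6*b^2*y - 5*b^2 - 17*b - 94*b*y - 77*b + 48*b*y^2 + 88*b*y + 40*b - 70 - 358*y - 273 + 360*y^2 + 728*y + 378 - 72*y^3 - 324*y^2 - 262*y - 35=-6*b^2 - 54*b - 72*y^3 + y^2*(48*b + 36) + y*(-6*b^2 - 6*b + 108)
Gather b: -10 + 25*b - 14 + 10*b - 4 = 35*b - 28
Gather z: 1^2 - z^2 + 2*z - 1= -z^2 + 2*z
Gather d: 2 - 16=-14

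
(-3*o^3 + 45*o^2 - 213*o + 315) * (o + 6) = -3*o^4 + 27*o^3 + 57*o^2 - 963*o + 1890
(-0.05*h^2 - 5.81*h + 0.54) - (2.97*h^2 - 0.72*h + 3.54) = -3.02*h^2 - 5.09*h - 3.0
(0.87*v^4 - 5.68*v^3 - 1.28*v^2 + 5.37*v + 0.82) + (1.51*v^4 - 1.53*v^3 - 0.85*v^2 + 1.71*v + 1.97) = 2.38*v^4 - 7.21*v^3 - 2.13*v^2 + 7.08*v + 2.79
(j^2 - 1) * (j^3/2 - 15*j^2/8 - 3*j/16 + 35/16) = j^5/2 - 15*j^4/8 - 11*j^3/16 + 65*j^2/16 + 3*j/16 - 35/16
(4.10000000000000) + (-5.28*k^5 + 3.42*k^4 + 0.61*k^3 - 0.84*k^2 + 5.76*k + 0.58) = -5.28*k^5 + 3.42*k^4 + 0.61*k^3 - 0.84*k^2 + 5.76*k + 4.68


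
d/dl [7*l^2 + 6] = 14*l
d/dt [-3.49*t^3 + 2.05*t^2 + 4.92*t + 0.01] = -10.47*t^2 + 4.1*t + 4.92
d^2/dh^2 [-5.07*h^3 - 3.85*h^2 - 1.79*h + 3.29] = -30.42*h - 7.7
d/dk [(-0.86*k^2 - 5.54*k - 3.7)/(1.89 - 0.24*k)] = (0.2064*k^2 - 3.2508*k - 11.3586)/(0.0576*k^2 - 0.9072*k + 3.5721)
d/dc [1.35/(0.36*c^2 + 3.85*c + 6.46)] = (-0.972*c - 5.1975)/(0.36*c^2 + 3.85*c + 6.46)^2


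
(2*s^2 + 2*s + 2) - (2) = 2*s^2 + 2*s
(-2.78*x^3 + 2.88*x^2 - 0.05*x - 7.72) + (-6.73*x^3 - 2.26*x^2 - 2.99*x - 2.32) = -9.51*x^3 + 0.62*x^2 - 3.04*x - 10.04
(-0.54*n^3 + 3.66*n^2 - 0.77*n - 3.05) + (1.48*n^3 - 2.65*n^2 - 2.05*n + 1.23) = 0.94*n^3 + 1.01*n^2 - 2.82*n - 1.82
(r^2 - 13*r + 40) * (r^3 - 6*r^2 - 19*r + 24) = r^5 - 19*r^4 + 99*r^3 + 31*r^2 - 1072*r + 960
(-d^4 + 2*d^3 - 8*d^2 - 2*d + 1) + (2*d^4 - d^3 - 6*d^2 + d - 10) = d^4 + d^3 - 14*d^2 - d - 9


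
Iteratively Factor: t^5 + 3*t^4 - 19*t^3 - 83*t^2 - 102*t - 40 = (t + 1)*(t^4 + 2*t^3 - 21*t^2 - 62*t - 40) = (t - 5)*(t + 1)*(t^3 + 7*t^2 + 14*t + 8) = (t - 5)*(t + 1)*(t + 4)*(t^2 + 3*t + 2) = (t - 5)*(t + 1)*(t + 2)*(t + 4)*(t + 1)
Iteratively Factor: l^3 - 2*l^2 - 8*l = (l + 2)*(l^2 - 4*l) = l*(l + 2)*(l - 4)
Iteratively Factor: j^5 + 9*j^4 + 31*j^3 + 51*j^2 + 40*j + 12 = (j + 1)*(j^4 + 8*j^3 + 23*j^2 + 28*j + 12) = (j + 1)^2*(j^3 + 7*j^2 + 16*j + 12) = (j + 1)^2*(j + 2)*(j^2 + 5*j + 6) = (j + 1)^2*(j + 2)*(j + 3)*(j + 2)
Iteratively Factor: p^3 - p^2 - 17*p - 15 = (p + 1)*(p^2 - 2*p - 15) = (p - 5)*(p + 1)*(p + 3)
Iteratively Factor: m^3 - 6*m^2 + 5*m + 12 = (m - 3)*(m^2 - 3*m - 4) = (m - 4)*(m - 3)*(m + 1)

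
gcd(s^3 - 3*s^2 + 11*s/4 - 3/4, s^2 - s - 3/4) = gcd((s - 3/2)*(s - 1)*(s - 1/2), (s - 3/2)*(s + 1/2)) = s - 3/2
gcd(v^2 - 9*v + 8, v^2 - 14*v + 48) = v - 8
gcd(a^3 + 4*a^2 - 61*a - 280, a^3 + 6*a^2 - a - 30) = a + 5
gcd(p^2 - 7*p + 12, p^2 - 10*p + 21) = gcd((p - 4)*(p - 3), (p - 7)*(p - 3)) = p - 3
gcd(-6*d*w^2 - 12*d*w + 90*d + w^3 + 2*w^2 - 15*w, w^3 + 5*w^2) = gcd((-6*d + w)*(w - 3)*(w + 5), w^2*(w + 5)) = w + 5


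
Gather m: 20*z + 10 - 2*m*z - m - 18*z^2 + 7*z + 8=m*(-2*z - 1) - 18*z^2 + 27*z + 18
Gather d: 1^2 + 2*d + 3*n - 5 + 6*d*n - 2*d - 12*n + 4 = 6*d*n - 9*n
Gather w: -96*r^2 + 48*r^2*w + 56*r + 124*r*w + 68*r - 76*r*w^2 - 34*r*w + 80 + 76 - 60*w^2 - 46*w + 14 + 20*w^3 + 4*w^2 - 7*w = -96*r^2 + 124*r + 20*w^3 + w^2*(-76*r - 56) + w*(48*r^2 + 90*r - 53) + 170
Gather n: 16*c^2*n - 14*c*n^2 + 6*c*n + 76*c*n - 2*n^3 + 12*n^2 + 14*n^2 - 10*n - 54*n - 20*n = -2*n^3 + n^2*(26 - 14*c) + n*(16*c^2 + 82*c - 84)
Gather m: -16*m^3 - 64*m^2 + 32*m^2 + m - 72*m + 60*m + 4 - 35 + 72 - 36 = -16*m^3 - 32*m^2 - 11*m + 5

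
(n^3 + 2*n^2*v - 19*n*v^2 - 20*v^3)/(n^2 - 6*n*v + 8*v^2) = (-n^2 - 6*n*v - 5*v^2)/(-n + 2*v)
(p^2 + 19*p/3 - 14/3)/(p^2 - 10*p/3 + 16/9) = 3*(p + 7)/(3*p - 8)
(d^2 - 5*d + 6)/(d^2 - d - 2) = (d - 3)/(d + 1)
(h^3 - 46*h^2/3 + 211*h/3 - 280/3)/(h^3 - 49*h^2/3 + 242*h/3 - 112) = (h - 5)/(h - 6)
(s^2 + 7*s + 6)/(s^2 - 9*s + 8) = (s^2 + 7*s + 6)/(s^2 - 9*s + 8)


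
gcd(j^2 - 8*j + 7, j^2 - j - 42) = j - 7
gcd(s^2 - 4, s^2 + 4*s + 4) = s + 2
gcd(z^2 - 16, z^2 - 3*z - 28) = z + 4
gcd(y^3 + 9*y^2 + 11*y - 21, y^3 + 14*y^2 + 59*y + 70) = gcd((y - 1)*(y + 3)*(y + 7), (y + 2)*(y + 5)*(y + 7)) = y + 7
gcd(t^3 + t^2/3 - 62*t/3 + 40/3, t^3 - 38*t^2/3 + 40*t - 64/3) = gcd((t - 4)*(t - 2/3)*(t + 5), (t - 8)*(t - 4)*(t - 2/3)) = t^2 - 14*t/3 + 8/3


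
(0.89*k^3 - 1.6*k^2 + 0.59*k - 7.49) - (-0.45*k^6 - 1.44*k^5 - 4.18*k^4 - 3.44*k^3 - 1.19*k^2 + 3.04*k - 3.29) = 0.45*k^6 + 1.44*k^5 + 4.18*k^4 + 4.33*k^3 - 0.41*k^2 - 2.45*k - 4.2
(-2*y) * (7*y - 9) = -14*y^2 + 18*y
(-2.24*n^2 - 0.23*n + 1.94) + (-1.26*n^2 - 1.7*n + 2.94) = -3.5*n^2 - 1.93*n + 4.88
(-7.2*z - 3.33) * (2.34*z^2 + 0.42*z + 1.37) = -16.848*z^3 - 10.8162*z^2 - 11.2626*z - 4.5621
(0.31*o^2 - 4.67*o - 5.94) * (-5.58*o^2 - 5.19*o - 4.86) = -1.7298*o^4 + 24.4497*o^3 + 55.8759*o^2 + 53.5248*o + 28.8684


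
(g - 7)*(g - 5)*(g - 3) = g^3 - 15*g^2 + 71*g - 105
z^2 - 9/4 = (z - 3/2)*(z + 3/2)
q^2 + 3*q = q*(q + 3)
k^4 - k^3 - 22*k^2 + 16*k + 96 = (k - 4)*(k - 3)*(k + 2)*(k + 4)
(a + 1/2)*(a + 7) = a^2 + 15*a/2 + 7/2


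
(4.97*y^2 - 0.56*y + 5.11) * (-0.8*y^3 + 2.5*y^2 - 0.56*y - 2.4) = -3.976*y^5 + 12.873*y^4 - 8.2712*y^3 + 1.1606*y^2 - 1.5176*y - 12.264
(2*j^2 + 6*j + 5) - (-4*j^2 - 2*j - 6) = 6*j^2 + 8*j + 11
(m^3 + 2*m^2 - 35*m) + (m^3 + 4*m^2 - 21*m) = 2*m^3 + 6*m^2 - 56*m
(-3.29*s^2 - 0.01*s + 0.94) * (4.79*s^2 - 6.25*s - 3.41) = -15.7591*s^4 + 20.5146*s^3 + 15.784*s^2 - 5.8409*s - 3.2054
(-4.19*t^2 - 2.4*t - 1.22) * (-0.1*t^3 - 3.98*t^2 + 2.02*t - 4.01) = 0.419*t^5 + 16.9162*t^4 + 1.2102*t^3 + 16.8095*t^2 + 7.1596*t + 4.8922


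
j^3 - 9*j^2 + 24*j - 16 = (j - 4)^2*(j - 1)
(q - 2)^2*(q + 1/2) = q^3 - 7*q^2/2 + 2*q + 2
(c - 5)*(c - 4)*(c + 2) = c^3 - 7*c^2 + 2*c + 40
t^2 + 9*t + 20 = (t + 4)*(t + 5)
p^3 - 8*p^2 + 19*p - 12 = (p - 4)*(p - 3)*(p - 1)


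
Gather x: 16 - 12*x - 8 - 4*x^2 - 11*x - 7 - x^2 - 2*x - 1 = -5*x^2 - 25*x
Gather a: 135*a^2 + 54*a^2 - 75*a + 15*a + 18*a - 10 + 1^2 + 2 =189*a^2 - 42*a - 7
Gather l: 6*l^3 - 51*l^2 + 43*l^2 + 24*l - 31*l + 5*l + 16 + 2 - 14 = 6*l^3 - 8*l^2 - 2*l + 4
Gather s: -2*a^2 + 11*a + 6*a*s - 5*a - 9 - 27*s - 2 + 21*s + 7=-2*a^2 + 6*a + s*(6*a - 6) - 4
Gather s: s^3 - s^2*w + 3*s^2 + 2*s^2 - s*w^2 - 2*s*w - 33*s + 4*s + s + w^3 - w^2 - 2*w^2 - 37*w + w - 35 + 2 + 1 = s^3 + s^2*(5 - w) + s*(-w^2 - 2*w - 28) + w^3 - 3*w^2 - 36*w - 32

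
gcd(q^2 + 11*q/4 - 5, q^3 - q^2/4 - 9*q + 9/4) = 1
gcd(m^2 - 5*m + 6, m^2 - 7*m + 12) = m - 3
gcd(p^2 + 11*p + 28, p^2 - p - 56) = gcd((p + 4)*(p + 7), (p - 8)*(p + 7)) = p + 7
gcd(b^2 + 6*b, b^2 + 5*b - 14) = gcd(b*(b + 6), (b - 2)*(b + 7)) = 1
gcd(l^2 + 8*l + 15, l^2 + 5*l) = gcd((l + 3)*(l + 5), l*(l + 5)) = l + 5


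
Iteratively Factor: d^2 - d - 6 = (d + 2)*(d - 3)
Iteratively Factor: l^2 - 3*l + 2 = (l - 1)*(l - 2)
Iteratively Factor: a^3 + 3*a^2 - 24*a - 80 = (a + 4)*(a^2 - a - 20) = (a - 5)*(a + 4)*(a + 4)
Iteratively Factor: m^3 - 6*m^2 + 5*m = (m - 5)*(m^2 - m) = (m - 5)*(m - 1)*(m)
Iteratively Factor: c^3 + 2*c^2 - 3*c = (c)*(c^2 + 2*c - 3) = c*(c - 1)*(c + 3)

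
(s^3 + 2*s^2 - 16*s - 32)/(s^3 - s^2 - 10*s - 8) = (s + 4)/(s + 1)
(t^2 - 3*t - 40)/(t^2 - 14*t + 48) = (t + 5)/(t - 6)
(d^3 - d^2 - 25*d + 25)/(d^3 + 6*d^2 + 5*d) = (d^2 - 6*d + 5)/(d*(d + 1))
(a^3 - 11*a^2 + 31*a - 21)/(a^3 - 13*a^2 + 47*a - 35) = (a - 3)/(a - 5)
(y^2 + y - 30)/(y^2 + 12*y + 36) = (y - 5)/(y + 6)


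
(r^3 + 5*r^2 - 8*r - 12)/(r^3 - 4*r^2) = (r^3 + 5*r^2 - 8*r - 12)/(r^2*(r - 4))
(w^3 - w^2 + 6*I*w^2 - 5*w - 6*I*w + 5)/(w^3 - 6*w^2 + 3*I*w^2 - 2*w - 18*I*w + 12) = (w^2 + w*(-1 + 5*I) - 5*I)/(w^2 + 2*w*(-3 + I) - 12*I)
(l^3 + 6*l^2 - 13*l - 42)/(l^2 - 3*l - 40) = (-l^3 - 6*l^2 + 13*l + 42)/(-l^2 + 3*l + 40)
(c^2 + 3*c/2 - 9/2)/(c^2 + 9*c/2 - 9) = (c + 3)/(c + 6)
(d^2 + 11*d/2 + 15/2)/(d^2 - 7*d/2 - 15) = (d + 3)/(d - 6)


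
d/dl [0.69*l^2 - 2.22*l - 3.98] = 1.38*l - 2.22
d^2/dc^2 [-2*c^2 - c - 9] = -4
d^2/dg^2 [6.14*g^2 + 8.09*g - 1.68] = 12.2800000000000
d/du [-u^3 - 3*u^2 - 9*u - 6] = -3*u^2 - 6*u - 9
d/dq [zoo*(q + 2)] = zoo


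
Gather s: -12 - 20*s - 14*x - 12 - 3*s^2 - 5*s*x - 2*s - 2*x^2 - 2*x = -3*s^2 + s*(-5*x - 22) - 2*x^2 - 16*x - 24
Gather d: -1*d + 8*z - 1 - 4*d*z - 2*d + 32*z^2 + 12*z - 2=d*(-4*z - 3) + 32*z^2 + 20*z - 3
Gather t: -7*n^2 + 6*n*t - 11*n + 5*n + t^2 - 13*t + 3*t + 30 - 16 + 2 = -7*n^2 - 6*n + t^2 + t*(6*n - 10) + 16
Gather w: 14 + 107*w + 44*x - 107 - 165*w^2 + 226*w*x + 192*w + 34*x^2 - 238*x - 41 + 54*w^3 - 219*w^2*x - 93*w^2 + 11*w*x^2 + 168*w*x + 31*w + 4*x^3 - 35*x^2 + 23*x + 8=54*w^3 + w^2*(-219*x - 258) + w*(11*x^2 + 394*x + 330) + 4*x^3 - x^2 - 171*x - 126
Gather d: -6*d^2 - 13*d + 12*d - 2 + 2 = -6*d^2 - d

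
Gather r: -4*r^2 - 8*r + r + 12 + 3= -4*r^2 - 7*r + 15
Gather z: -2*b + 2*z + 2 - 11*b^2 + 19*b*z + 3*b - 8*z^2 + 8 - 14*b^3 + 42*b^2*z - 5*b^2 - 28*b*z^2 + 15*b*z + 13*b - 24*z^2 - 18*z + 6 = -14*b^3 - 16*b^2 + 14*b + z^2*(-28*b - 32) + z*(42*b^2 + 34*b - 16) + 16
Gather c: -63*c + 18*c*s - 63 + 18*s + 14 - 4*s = c*(18*s - 63) + 14*s - 49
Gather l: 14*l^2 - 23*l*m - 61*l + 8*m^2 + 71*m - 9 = 14*l^2 + l*(-23*m - 61) + 8*m^2 + 71*m - 9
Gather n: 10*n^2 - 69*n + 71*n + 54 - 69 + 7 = 10*n^2 + 2*n - 8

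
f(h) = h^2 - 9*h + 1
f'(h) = 2*h - 9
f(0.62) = -4.20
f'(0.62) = -7.76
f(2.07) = -13.35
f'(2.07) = -4.86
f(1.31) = -9.07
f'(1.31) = -6.38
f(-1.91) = 21.84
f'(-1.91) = -12.82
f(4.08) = -19.07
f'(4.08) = -0.84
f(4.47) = -19.25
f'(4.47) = -0.06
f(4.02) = -19.02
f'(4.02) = -0.96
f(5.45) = -18.35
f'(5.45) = 1.90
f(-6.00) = 91.00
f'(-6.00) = -21.00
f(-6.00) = 91.00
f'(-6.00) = -21.00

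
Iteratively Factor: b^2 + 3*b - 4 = (b - 1)*(b + 4)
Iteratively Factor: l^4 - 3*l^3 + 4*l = (l + 1)*(l^3 - 4*l^2 + 4*l) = (l - 2)*(l + 1)*(l^2 - 2*l) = l*(l - 2)*(l + 1)*(l - 2)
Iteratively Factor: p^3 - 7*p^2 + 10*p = (p - 5)*(p^2 - 2*p) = p*(p - 5)*(p - 2)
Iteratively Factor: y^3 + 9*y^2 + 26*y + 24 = (y + 4)*(y^2 + 5*y + 6) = (y + 3)*(y + 4)*(y + 2)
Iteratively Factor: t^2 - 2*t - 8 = (t + 2)*(t - 4)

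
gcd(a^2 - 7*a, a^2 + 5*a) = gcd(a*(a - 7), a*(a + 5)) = a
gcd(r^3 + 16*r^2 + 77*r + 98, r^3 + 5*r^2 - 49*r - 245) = r + 7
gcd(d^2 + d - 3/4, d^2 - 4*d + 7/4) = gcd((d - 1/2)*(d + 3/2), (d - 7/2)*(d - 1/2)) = d - 1/2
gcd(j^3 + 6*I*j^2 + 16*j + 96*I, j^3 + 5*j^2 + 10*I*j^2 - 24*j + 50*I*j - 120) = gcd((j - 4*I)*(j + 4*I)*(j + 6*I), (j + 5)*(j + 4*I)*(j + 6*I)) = j^2 + 10*I*j - 24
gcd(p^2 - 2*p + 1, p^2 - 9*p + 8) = p - 1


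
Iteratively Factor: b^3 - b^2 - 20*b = (b - 5)*(b^2 + 4*b) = b*(b - 5)*(b + 4)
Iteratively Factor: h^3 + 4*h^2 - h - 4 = (h + 4)*(h^2 - 1) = (h + 1)*(h + 4)*(h - 1)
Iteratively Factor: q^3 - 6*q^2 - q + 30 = (q + 2)*(q^2 - 8*q + 15) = (q - 5)*(q + 2)*(q - 3)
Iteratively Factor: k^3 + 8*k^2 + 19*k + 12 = (k + 3)*(k^2 + 5*k + 4) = (k + 3)*(k + 4)*(k + 1)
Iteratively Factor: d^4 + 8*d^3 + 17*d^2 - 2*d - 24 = (d + 4)*(d^3 + 4*d^2 + d - 6) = (d + 3)*(d + 4)*(d^2 + d - 2) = (d + 2)*(d + 3)*(d + 4)*(d - 1)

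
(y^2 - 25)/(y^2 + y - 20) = (y - 5)/(y - 4)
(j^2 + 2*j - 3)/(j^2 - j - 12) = (j - 1)/(j - 4)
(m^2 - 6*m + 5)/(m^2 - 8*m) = (m^2 - 6*m + 5)/(m*(m - 8))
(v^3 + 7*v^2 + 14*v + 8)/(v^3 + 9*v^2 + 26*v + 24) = (v + 1)/(v + 3)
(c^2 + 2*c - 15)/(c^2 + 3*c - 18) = (c + 5)/(c + 6)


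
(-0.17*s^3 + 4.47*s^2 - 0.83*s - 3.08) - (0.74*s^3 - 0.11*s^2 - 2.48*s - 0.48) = -0.91*s^3 + 4.58*s^2 + 1.65*s - 2.6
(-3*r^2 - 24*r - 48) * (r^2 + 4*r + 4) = -3*r^4 - 36*r^3 - 156*r^2 - 288*r - 192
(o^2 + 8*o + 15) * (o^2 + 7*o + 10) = o^4 + 15*o^3 + 81*o^2 + 185*o + 150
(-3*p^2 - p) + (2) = -3*p^2 - p + 2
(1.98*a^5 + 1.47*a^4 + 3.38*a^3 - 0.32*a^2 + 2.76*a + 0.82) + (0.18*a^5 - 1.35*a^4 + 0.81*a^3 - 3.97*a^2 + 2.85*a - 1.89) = 2.16*a^5 + 0.12*a^4 + 4.19*a^3 - 4.29*a^2 + 5.61*a - 1.07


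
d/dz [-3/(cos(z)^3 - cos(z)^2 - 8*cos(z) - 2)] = 3*(-3*cos(z)^2 + 2*cos(z) + 8)*sin(z)/(-cos(z)^3 + cos(z)^2 + 8*cos(z) + 2)^2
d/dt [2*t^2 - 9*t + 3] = 4*t - 9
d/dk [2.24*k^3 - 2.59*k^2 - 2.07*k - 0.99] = 6.72*k^2 - 5.18*k - 2.07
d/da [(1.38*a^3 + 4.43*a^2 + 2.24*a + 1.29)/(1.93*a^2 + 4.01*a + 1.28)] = (2.6634*a^4 + 11.0676*a^3 + 18.7403*a^2 + 6.3614*a - 2.3057)/(3.7249*a^4 + 15.4786*a^3 + 21.0209*a^2 + 10.2656*a + 1.6384)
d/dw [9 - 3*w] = -3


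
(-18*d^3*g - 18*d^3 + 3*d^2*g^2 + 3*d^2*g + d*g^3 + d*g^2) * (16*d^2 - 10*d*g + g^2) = -288*d^5*g - 288*d^5 + 228*d^4*g^2 + 228*d^4*g - 32*d^3*g^3 - 32*d^3*g^2 - 7*d^2*g^4 - 7*d^2*g^3 + d*g^5 + d*g^4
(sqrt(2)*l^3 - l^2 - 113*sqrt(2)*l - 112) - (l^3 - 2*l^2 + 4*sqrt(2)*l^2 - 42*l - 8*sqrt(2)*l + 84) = -l^3 + sqrt(2)*l^3 - 4*sqrt(2)*l^2 + l^2 - 105*sqrt(2)*l + 42*l - 196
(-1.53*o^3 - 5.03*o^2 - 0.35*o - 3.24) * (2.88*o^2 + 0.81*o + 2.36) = -4.4064*o^5 - 15.7257*o^4 - 8.6931*o^3 - 21.4855*o^2 - 3.4504*o - 7.6464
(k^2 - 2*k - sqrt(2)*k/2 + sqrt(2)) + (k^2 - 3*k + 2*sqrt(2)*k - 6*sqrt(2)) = 2*k^2 - 5*k + 3*sqrt(2)*k/2 - 5*sqrt(2)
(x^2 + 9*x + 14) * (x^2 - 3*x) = x^4 + 6*x^3 - 13*x^2 - 42*x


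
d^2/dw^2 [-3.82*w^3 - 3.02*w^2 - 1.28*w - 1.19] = -22.92*w - 6.04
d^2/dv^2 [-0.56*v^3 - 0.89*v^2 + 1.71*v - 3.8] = -3.36*v - 1.78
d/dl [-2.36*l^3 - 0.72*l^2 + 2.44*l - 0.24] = -7.08*l^2 - 1.44*l + 2.44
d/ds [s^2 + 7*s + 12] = 2*s + 7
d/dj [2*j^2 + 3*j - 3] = 4*j + 3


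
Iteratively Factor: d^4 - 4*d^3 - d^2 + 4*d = (d - 4)*(d^3 - d) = (d - 4)*(d - 1)*(d^2 + d) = (d - 4)*(d - 1)*(d + 1)*(d)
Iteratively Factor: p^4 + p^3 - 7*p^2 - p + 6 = (p + 1)*(p^3 - 7*p + 6) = (p - 1)*(p + 1)*(p^2 + p - 6) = (p - 2)*(p - 1)*(p + 1)*(p + 3)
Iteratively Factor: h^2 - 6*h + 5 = (h - 5)*(h - 1)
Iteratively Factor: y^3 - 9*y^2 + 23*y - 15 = (y - 3)*(y^2 - 6*y + 5) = (y - 3)*(y - 1)*(y - 5)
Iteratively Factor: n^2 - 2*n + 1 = (n - 1)*(n - 1)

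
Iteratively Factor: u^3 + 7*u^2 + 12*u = (u + 3)*(u^2 + 4*u) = (u + 3)*(u + 4)*(u)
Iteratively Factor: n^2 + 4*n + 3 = (n + 1)*(n + 3)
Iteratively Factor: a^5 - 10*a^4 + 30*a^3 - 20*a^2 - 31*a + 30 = (a + 1)*(a^4 - 11*a^3 + 41*a^2 - 61*a + 30) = (a - 3)*(a + 1)*(a^3 - 8*a^2 + 17*a - 10) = (a - 3)*(a - 1)*(a + 1)*(a^2 - 7*a + 10) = (a - 5)*(a - 3)*(a - 1)*(a + 1)*(a - 2)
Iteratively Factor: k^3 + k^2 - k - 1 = (k + 1)*(k^2 - 1) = (k + 1)^2*(k - 1)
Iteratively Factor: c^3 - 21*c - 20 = (c + 1)*(c^2 - c - 20) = (c - 5)*(c + 1)*(c + 4)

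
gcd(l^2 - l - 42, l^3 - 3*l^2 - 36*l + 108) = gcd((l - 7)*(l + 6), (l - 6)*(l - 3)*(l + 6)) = l + 6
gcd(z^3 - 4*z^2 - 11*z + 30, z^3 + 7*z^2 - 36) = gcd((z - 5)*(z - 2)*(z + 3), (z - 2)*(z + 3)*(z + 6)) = z^2 + z - 6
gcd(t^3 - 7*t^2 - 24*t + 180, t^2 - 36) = t - 6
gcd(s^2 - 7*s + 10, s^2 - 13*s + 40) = s - 5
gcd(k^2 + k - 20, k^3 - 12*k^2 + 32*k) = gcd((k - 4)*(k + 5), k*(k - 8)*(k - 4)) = k - 4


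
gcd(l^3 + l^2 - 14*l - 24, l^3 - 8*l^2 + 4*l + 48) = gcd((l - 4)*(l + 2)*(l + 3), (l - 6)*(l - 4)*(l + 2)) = l^2 - 2*l - 8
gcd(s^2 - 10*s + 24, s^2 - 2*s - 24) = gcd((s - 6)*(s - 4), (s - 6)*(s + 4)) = s - 6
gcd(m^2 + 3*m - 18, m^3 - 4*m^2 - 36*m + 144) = m + 6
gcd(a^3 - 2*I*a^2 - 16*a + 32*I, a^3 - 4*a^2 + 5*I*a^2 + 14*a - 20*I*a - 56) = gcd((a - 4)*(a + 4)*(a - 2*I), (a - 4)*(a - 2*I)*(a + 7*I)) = a^2 + a*(-4 - 2*I) + 8*I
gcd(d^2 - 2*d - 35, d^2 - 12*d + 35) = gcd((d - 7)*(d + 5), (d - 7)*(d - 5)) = d - 7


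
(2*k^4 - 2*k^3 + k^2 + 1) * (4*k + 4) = 8*k^5 - 4*k^3 + 4*k^2 + 4*k + 4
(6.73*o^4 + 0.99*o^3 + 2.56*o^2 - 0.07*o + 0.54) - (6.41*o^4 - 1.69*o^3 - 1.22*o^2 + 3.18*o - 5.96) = 0.32*o^4 + 2.68*o^3 + 3.78*o^2 - 3.25*o + 6.5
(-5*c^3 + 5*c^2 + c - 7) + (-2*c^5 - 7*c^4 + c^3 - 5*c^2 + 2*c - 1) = -2*c^5 - 7*c^4 - 4*c^3 + 3*c - 8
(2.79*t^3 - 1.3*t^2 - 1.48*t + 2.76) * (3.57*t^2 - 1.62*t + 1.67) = 9.9603*t^5 - 9.1608*t^4 + 1.4817*t^3 + 10.0798*t^2 - 6.9428*t + 4.6092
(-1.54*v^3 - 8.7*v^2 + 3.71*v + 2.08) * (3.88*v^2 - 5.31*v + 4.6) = -5.9752*v^5 - 25.5786*v^4 + 53.5078*v^3 - 51.6497*v^2 + 6.0212*v + 9.568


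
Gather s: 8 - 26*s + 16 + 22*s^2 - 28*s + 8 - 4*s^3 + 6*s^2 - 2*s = -4*s^3 + 28*s^2 - 56*s + 32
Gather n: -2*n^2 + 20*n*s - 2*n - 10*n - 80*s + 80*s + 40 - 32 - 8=-2*n^2 + n*(20*s - 12)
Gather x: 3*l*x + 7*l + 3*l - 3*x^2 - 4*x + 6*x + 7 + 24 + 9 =10*l - 3*x^2 + x*(3*l + 2) + 40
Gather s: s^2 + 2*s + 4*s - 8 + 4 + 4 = s^2 + 6*s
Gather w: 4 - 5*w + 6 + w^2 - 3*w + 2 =w^2 - 8*w + 12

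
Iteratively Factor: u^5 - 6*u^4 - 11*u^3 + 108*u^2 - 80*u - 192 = (u - 4)*(u^4 - 2*u^3 - 19*u^2 + 32*u + 48) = (u - 4)*(u - 3)*(u^3 + u^2 - 16*u - 16) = (u - 4)*(u - 3)*(u + 1)*(u^2 - 16) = (u - 4)^2*(u - 3)*(u + 1)*(u + 4)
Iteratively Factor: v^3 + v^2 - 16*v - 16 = (v + 4)*(v^2 - 3*v - 4) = (v - 4)*(v + 4)*(v + 1)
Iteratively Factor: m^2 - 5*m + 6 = (m - 2)*(m - 3)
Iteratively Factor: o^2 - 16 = (o - 4)*(o + 4)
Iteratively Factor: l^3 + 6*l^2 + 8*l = (l + 4)*(l^2 + 2*l) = l*(l + 4)*(l + 2)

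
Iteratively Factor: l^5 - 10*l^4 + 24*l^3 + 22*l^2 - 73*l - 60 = (l - 5)*(l^4 - 5*l^3 - l^2 + 17*l + 12) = (l - 5)*(l + 1)*(l^3 - 6*l^2 + 5*l + 12) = (l - 5)*(l - 4)*(l + 1)*(l^2 - 2*l - 3) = (l - 5)*(l - 4)*(l - 3)*(l + 1)*(l + 1)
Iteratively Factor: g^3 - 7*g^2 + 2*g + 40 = (g - 5)*(g^2 - 2*g - 8) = (g - 5)*(g + 2)*(g - 4)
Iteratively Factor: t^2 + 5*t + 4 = (t + 4)*(t + 1)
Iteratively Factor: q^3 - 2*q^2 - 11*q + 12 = (q - 1)*(q^2 - q - 12) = (q - 4)*(q - 1)*(q + 3)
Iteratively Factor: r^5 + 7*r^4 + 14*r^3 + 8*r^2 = (r + 1)*(r^4 + 6*r^3 + 8*r^2) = (r + 1)*(r + 4)*(r^3 + 2*r^2) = r*(r + 1)*(r + 4)*(r^2 + 2*r) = r^2*(r + 1)*(r + 4)*(r + 2)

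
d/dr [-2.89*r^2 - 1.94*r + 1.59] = -5.78*r - 1.94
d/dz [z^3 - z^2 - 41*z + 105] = 3*z^2 - 2*z - 41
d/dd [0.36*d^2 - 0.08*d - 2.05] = 0.72*d - 0.08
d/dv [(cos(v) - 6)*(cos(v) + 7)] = -sin(v) - sin(2*v)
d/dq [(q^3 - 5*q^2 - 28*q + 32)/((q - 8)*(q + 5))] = (q^2 + 10*q + 19)/(q^2 + 10*q + 25)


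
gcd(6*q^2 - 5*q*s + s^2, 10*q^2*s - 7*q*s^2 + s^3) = 2*q - s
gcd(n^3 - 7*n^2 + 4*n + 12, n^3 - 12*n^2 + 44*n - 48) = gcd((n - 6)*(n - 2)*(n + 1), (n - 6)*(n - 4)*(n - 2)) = n^2 - 8*n + 12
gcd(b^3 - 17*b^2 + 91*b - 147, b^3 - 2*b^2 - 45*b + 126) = b - 3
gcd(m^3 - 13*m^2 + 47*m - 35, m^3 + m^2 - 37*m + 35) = m^2 - 6*m + 5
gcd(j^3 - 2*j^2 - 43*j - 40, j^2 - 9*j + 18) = 1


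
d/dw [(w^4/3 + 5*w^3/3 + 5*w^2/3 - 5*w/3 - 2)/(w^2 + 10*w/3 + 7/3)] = (6*w^3 + 33*w^2 + 56*w + 25)/(9*w^2 + 42*w + 49)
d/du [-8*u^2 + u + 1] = 1 - 16*u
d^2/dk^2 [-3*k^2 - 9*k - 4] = -6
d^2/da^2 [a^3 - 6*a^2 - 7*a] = 6*a - 12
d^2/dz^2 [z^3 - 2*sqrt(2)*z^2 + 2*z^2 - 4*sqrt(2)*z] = 6*z - 4*sqrt(2) + 4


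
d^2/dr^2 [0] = 0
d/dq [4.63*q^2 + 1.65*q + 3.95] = 9.26*q + 1.65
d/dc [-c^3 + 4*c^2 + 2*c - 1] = -3*c^2 + 8*c + 2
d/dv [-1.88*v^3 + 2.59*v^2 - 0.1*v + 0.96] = -5.64*v^2 + 5.18*v - 0.1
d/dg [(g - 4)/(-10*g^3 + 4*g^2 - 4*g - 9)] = (20*g^3 - 124*g^2 + 32*g - 25)/(100*g^6 - 80*g^5 + 96*g^4 + 148*g^3 - 56*g^2 + 72*g + 81)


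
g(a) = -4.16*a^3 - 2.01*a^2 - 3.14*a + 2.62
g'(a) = -12.48*a^2 - 4.02*a - 3.14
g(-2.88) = 94.37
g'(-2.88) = -95.08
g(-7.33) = 1555.99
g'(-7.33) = -644.21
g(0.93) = -5.38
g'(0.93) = -17.67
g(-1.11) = 9.32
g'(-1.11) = -14.05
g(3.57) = -223.48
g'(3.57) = -176.55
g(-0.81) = 6.06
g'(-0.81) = -8.07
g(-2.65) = 74.24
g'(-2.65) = -80.13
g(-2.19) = 43.55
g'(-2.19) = -54.19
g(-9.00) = 2900.71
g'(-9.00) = -977.84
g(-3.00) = 106.27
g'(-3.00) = -103.40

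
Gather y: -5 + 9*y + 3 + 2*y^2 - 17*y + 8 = 2*y^2 - 8*y + 6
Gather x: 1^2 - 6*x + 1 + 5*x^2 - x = 5*x^2 - 7*x + 2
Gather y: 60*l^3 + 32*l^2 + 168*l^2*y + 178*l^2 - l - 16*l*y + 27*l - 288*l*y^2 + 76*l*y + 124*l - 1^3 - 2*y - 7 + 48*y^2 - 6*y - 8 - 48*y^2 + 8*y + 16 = 60*l^3 + 210*l^2 - 288*l*y^2 + 150*l + y*(168*l^2 + 60*l)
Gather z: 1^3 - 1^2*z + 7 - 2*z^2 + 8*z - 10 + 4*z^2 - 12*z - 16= 2*z^2 - 5*z - 18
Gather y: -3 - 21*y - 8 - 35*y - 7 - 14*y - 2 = -70*y - 20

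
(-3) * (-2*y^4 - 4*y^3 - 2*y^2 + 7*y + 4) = 6*y^4 + 12*y^3 + 6*y^2 - 21*y - 12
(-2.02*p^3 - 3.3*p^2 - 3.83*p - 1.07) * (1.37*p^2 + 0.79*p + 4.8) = -2.7674*p^5 - 6.1168*p^4 - 17.5501*p^3 - 20.3316*p^2 - 19.2293*p - 5.136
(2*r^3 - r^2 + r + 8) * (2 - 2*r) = -4*r^4 + 6*r^3 - 4*r^2 - 14*r + 16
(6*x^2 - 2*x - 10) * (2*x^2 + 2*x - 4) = 12*x^4 + 8*x^3 - 48*x^2 - 12*x + 40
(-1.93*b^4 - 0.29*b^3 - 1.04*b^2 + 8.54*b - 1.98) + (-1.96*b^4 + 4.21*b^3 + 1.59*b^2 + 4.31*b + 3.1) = -3.89*b^4 + 3.92*b^3 + 0.55*b^2 + 12.85*b + 1.12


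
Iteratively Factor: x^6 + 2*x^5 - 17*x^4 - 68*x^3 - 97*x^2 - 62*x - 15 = (x + 3)*(x^5 - x^4 - 14*x^3 - 26*x^2 - 19*x - 5) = (x - 5)*(x + 3)*(x^4 + 4*x^3 + 6*x^2 + 4*x + 1) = (x - 5)*(x + 1)*(x + 3)*(x^3 + 3*x^2 + 3*x + 1) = (x - 5)*(x + 1)^2*(x + 3)*(x^2 + 2*x + 1) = (x - 5)*(x + 1)^3*(x + 3)*(x + 1)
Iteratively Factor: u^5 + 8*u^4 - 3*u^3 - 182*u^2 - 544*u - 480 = (u - 5)*(u^4 + 13*u^3 + 62*u^2 + 128*u + 96) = (u - 5)*(u + 4)*(u^3 + 9*u^2 + 26*u + 24) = (u - 5)*(u + 2)*(u + 4)*(u^2 + 7*u + 12) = (u - 5)*(u + 2)*(u + 4)^2*(u + 3)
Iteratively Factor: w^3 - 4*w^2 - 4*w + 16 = (w - 2)*(w^2 - 2*w - 8) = (w - 2)*(w + 2)*(w - 4)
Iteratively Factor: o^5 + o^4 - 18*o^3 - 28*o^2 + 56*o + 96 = (o + 3)*(o^4 - 2*o^3 - 12*o^2 + 8*o + 32) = (o - 2)*(o + 3)*(o^3 - 12*o - 16) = (o - 2)*(o + 2)*(o + 3)*(o^2 - 2*o - 8) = (o - 2)*(o + 2)^2*(o + 3)*(o - 4)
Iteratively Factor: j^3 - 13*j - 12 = (j - 4)*(j^2 + 4*j + 3) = (j - 4)*(j + 3)*(j + 1)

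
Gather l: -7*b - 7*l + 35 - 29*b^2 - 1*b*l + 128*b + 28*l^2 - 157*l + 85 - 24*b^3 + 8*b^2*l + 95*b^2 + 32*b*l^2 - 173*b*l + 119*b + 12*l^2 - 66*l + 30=-24*b^3 + 66*b^2 + 240*b + l^2*(32*b + 40) + l*(8*b^2 - 174*b - 230) + 150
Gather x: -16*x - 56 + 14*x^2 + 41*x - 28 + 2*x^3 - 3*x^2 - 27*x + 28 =2*x^3 + 11*x^2 - 2*x - 56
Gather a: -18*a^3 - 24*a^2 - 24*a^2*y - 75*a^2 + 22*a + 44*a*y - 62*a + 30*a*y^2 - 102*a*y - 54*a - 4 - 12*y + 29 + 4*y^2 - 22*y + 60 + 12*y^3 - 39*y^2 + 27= -18*a^3 + a^2*(-24*y - 99) + a*(30*y^2 - 58*y - 94) + 12*y^3 - 35*y^2 - 34*y + 112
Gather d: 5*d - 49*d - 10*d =-54*d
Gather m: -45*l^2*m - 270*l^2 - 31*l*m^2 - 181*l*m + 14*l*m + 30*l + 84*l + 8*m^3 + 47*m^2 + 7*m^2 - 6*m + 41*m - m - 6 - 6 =-270*l^2 + 114*l + 8*m^3 + m^2*(54 - 31*l) + m*(-45*l^2 - 167*l + 34) - 12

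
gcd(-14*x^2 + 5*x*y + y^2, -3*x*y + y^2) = 1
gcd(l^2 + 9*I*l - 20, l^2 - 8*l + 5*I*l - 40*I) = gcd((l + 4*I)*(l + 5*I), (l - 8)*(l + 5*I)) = l + 5*I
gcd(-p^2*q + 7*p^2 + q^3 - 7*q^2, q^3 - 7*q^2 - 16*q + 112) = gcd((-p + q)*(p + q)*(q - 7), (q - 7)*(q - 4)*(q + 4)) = q - 7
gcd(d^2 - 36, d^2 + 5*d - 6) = d + 6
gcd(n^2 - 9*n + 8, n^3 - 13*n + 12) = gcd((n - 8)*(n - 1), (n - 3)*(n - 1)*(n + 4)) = n - 1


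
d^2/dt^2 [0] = 0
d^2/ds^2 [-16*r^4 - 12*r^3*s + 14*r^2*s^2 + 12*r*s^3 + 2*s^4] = 28*r^2 + 72*r*s + 24*s^2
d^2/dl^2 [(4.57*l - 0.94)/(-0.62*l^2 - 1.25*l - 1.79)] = (-(1.24*l + 1.25)*(2.48*l + 2.5)*(4.57*l - 0.94) + (17.0004*l + 10.2594)*(0.62*l^2 + 1.25*l + 1.79))/(0.62*l^2 + 1.25*l + 1.79)^3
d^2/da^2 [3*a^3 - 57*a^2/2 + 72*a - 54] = 18*a - 57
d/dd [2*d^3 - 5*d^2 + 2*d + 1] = 6*d^2 - 10*d + 2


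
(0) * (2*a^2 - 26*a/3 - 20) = 0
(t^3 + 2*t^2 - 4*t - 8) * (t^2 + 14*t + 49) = t^5 + 16*t^4 + 73*t^3 + 34*t^2 - 308*t - 392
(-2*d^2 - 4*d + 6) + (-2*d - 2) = -2*d^2 - 6*d + 4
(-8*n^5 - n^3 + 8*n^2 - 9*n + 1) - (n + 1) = -8*n^5 - n^3 + 8*n^2 - 10*n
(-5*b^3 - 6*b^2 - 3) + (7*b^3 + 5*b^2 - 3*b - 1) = 2*b^3 - b^2 - 3*b - 4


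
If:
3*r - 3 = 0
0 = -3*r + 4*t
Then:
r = 1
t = 3/4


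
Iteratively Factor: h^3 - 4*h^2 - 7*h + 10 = (h - 5)*(h^2 + h - 2) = (h - 5)*(h - 1)*(h + 2)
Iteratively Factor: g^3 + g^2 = (g)*(g^2 + g) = g*(g + 1)*(g)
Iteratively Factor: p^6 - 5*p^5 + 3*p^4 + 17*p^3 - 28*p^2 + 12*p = (p - 2)*(p^5 - 3*p^4 - 3*p^3 + 11*p^2 - 6*p) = (p - 2)*(p - 1)*(p^4 - 2*p^3 - 5*p^2 + 6*p) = p*(p - 2)*(p - 1)*(p^3 - 2*p^2 - 5*p + 6) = p*(p - 2)*(p - 1)*(p + 2)*(p^2 - 4*p + 3) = p*(p - 2)*(p - 1)^2*(p + 2)*(p - 3)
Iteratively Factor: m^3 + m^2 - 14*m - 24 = (m + 3)*(m^2 - 2*m - 8) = (m + 2)*(m + 3)*(m - 4)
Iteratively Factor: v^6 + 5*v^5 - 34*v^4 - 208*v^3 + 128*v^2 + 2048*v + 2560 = (v + 4)*(v^5 + v^4 - 38*v^3 - 56*v^2 + 352*v + 640) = (v + 2)*(v + 4)*(v^4 - v^3 - 36*v^2 + 16*v + 320) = (v - 4)*(v + 2)*(v + 4)*(v^3 + 3*v^2 - 24*v - 80) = (v - 4)*(v + 2)*(v + 4)^2*(v^2 - v - 20) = (v - 5)*(v - 4)*(v + 2)*(v + 4)^2*(v + 4)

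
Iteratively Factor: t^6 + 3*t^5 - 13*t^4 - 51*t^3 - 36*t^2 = (t)*(t^5 + 3*t^4 - 13*t^3 - 51*t^2 - 36*t) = t*(t - 4)*(t^4 + 7*t^3 + 15*t^2 + 9*t) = t*(t - 4)*(t + 1)*(t^3 + 6*t^2 + 9*t) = t*(t - 4)*(t + 1)*(t + 3)*(t^2 + 3*t) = t^2*(t - 4)*(t + 1)*(t + 3)*(t + 3)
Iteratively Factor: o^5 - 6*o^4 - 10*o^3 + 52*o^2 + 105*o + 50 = (o - 5)*(o^4 - o^3 - 15*o^2 - 23*o - 10) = (o - 5)*(o + 1)*(o^3 - 2*o^2 - 13*o - 10) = (o - 5)*(o + 1)^2*(o^2 - 3*o - 10) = (o - 5)*(o + 1)^2*(o + 2)*(o - 5)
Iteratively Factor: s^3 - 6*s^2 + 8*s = (s - 4)*(s^2 - 2*s) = s*(s - 4)*(s - 2)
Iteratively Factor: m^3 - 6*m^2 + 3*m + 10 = (m - 2)*(m^2 - 4*m - 5) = (m - 2)*(m + 1)*(m - 5)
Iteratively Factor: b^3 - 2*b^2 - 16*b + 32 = (b - 4)*(b^2 + 2*b - 8) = (b - 4)*(b + 4)*(b - 2)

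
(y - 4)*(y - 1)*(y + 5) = y^3 - 21*y + 20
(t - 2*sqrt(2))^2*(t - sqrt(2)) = t^3 - 5*sqrt(2)*t^2 + 16*t - 8*sqrt(2)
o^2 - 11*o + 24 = (o - 8)*(o - 3)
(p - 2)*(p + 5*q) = p^2 + 5*p*q - 2*p - 10*q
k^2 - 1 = (k - 1)*(k + 1)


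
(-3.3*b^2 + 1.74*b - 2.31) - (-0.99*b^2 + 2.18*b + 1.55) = -2.31*b^2 - 0.44*b - 3.86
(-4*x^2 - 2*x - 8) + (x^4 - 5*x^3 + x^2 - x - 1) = x^4 - 5*x^3 - 3*x^2 - 3*x - 9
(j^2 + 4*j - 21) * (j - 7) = j^3 - 3*j^2 - 49*j + 147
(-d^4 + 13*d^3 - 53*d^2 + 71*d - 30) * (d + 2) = -d^5 + 11*d^4 - 27*d^3 - 35*d^2 + 112*d - 60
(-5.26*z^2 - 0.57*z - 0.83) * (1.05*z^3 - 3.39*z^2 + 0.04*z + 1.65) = -5.523*z^5 + 17.2329*z^4 + 0.8504*z^3 - 5.8881*z^2 - 0.9737*z - 1.3695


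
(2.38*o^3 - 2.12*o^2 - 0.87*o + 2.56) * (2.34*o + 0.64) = 5.5692*o^4 - 3.4376*o^3 - 3.3926*o^2 + 5.4336*o + 1.6384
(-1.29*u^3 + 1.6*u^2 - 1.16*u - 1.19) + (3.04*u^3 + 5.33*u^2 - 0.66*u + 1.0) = 1.75*u^3 + 6.93*u^2 - 1.82*u - 0.19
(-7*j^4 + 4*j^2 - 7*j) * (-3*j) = 21*j^5 - 12*j^3 + 21*j^2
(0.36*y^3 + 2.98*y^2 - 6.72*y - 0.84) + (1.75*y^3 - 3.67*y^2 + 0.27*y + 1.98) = 2.11*y^3 - 0.69*y^2 - 6.45*y + 1.14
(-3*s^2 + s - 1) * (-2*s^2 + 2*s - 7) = 6*s^4 - 8*s^3 + 25*s^2 - 9*s + 7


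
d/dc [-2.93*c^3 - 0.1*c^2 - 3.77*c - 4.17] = -8.79*c^2 - 0.2*c - 3.77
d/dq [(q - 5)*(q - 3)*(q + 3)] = 3*q^2 - 10*q - 9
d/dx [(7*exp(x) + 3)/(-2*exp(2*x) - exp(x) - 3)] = ((4*exp(x) + 1)*(7*exp(x) + 3) - 14*exp(2*x) - 7*exp(x) - 21)*exp(x)/(2*exp(2*x) + exp(x) + 3)^2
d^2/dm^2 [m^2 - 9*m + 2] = 2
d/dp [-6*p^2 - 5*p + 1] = -12*p - 5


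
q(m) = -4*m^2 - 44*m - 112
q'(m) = -8*m - 44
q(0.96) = -157.93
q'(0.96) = -51.68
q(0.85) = -152.29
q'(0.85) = -50.80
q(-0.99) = -72.36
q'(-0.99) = -36.08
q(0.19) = -120.50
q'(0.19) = -45.52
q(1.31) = -176.50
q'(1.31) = -54.48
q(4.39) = -382.25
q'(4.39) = -79.12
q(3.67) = -327.36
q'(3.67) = -73.36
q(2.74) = -262.59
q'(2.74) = -65.92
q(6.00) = -520.00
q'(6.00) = -92.00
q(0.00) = -112.00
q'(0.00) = -44.00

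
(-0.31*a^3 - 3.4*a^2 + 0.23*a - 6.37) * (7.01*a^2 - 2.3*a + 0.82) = -2.1731*a^5 - 23.121*a^4 + 9.1781*a^3 - 47.9707*a^2 + 14.8396*a - 5.2234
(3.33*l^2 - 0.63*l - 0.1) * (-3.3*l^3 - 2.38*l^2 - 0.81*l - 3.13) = -10.989*l^5 - 5.8464*l^4 - 0.8679*l^3 - 9.6746*l^2 + 2.0529*l + 0.313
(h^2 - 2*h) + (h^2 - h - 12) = 2*h^2 - 3*h - 12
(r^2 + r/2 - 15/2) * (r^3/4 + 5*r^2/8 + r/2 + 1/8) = r^5/4 + 3*r^4/4 - 17*r^3/16 - 69*r^2/16 - 59*r/16 - 15/16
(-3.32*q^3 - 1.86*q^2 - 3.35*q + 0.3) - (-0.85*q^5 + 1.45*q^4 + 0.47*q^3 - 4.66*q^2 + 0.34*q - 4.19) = 0.85*q^5 - 1.45*q^4 - 3.79*q^3 + 2.8*q^2 - 3.69*q + 4.49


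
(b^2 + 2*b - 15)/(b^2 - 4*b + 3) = (b + 5)/(b - 1)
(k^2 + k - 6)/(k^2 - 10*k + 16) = (k + 3)/(k - 8)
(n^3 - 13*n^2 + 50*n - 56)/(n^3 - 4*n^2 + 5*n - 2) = (n^2 - 11*n + 28)/(n^2 - 2*n + 1)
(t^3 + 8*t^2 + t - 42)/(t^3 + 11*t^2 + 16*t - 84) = (t + 3)/(t + 6)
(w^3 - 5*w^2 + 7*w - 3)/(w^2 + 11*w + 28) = (w^3 - 5*w^2 + 7*w - 3)/(w^2 + 11*w + 28)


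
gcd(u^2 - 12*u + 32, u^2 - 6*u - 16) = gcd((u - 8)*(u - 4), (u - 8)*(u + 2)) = u - 8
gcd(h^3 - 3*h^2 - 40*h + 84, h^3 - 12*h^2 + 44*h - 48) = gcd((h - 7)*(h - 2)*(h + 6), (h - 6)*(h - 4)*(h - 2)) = h - 2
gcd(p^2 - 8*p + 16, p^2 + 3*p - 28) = p - 4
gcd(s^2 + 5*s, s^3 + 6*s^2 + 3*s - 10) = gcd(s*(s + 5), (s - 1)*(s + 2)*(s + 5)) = s + 5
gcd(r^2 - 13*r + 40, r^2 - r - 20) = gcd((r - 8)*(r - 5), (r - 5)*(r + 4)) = r - 5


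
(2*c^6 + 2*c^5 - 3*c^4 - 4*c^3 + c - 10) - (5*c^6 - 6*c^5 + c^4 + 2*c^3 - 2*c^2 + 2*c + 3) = -3*c^6 + 8*c^5 - 4*c^4 - 6*c^3 + 2*c^2 - c - 13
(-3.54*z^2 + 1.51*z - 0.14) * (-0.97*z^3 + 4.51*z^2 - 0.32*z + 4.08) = 3.4338*z^5 - 17.4301*z^4 + 8.0787*z^3 - 15.5578*z^2 + 6.2056*z - 0.5712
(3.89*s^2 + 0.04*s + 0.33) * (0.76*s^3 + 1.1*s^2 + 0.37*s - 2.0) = 2.9564*s^5 + 4.3094*s^4 + 1.7341*s^3 - 7.4022*s^2 + 0.0421*s - 0.66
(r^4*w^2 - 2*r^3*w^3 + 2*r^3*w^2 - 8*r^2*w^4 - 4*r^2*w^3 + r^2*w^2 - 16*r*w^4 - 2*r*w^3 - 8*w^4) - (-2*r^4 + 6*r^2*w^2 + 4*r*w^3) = r^4*w^2 + 2*r^4 - 2*r^3*w^3 + 2*r^3*w^2 - 8*r^2*w^4 - 4*r^2*w^3 - 5*r^2*w^2 - 16*r*w^4 - 6*r*w^3 - 8*w^4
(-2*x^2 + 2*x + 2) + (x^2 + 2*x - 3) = -x^2 + 4*x - 1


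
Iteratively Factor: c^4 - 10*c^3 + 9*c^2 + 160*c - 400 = (c - 4)*(c^3 - 6*c^2 - 15*c + 100) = (c - 4)*(c + 4)*(c^2 - 10*c + 25) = (c - 5)*(c - 4)*(c + 4)*(c - 5)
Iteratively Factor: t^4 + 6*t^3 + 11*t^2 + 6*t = (t + 2)*(t^3 + 4*t^2 + 3*t) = (t + 1)*(t + 2)*(t^2 + 3*t) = t*(t + 1)*(t + 2)*(t + 3)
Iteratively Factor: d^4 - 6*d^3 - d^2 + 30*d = (d + 2)*(d^3 - 8*d^2 + 15*d) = (d - 3)*(d + 2)*(d^2 - 5*d) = d*(d - 3)*(d + 2)*(d - 5)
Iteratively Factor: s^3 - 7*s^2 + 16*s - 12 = (s - 2)*(s^2 - 5*s + 6) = (s - 3)*(s - 2)*(s - 2)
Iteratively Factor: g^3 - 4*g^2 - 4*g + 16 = (g + 2)*(g^2 - 6*g + 8) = (g - 4)*(g + 2)*(g - 2)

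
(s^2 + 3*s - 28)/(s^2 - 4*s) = (s + 7)/s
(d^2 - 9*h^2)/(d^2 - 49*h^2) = (d^2 - 9*h^2)/(d^2 - 49*h^2)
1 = 1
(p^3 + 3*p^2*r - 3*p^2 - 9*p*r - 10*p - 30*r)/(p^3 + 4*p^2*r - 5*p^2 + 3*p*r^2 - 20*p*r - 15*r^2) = (p + 2)/(p + r)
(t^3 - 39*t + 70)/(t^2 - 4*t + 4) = (t^2 + 2*t - 35)/(t - 2)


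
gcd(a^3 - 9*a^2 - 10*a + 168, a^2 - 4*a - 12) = a - 6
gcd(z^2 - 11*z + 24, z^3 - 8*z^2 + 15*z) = z - 3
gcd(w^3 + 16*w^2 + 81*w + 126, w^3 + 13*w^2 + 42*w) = w^2 + 13*w + 42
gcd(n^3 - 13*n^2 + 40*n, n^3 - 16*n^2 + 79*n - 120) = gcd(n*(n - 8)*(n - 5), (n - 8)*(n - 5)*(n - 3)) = n^2 - 13*n + 40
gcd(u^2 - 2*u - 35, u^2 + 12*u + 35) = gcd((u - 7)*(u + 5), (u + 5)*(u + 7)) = u + 5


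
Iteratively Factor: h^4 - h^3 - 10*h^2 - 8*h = (h + 2)*(h^3 - 3*h^2 - 4*h) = h*(h + 2)*(h^2 - 3*h - 4) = h*(h - 4)*(h + 2)*(h + 1)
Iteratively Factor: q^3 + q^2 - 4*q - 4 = (q - 2)*(q^2 + 3*q + 2) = (q - 2)*(q + 2)*(q + 1)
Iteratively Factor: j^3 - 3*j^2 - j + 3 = (j - 3)*(j^2 - 1) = (j - 3)*(j + 1)*(j - 1)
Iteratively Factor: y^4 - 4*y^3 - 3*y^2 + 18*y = (y - 3)*(y^3 - y^2 - 6*y) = (y - 3)^2*(y^2 + 2*y) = y*(y - 3)^2*(y + 2)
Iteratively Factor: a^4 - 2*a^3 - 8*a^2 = (a - 4)*(a^3 + 2*a^2) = a*(a - 4)*(a^2 + 2*a) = a*(a - 4)*(a + 2)*(a)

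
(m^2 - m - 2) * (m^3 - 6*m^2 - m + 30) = m^5 - 7*m^4 + 3*m^3 + 43*m^2 - 28*m - 60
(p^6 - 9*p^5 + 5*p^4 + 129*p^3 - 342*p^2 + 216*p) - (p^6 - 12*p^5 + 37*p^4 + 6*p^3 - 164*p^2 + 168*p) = 3*p^5 - 32*p^4 + 123*p^3 - 178*p^2 + 48*p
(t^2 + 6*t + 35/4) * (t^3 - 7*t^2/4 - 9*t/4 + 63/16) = t^5 + 17*t^4/4 - 4*t^3 - 199*t^2/8 + 63*t/16 + 2205/64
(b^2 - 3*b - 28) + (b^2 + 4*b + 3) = 2*b^2 + b - 25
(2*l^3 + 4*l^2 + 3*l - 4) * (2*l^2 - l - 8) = 4*l^5 + 6*l^4 - 14*l^3 - 43*l^2 - 20*l + 32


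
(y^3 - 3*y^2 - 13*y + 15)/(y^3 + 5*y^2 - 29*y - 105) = (y - 1)/(y + 7)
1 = 1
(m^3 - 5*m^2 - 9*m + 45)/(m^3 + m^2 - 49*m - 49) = (m^3 - 5*m^2 - 9*m + 45)/(m^3 + m^2 - 49*m - 49)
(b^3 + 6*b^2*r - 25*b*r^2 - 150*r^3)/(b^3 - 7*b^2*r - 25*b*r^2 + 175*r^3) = (-b - 6*r)/(-b + 7*r)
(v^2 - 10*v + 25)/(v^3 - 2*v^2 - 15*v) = (v - 5)/(v*(v + 3))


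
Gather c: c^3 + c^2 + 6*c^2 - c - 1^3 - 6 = c^3 + 7*c^2 - c - 7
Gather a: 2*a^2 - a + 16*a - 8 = 2*a^2 + 15*a - 8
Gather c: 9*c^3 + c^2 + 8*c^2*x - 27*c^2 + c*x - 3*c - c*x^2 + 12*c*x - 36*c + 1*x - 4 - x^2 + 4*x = 9*c^3 + c^2*(8*x - 26) + c*(-x^2 + 13*x - 39) - x^2 + 5*x - 4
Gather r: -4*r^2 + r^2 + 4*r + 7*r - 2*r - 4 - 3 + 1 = -3*r^2 + 9*r - 6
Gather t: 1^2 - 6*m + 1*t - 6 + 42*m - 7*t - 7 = 36*m - 6*t - 12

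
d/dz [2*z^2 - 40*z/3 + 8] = 4*z - 40/3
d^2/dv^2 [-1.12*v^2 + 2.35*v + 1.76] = -2.24000000000000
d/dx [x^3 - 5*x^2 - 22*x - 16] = 3*x^2 - 10*x - 22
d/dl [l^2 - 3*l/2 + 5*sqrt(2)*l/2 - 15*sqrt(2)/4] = 2*l - 3/2 + 5*sqrt(2)/2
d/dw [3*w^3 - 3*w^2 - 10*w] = 9*w^2 - 6*w - 10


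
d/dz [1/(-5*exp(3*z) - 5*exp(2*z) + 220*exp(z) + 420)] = (3*exp(2*z) + 2*exp(z) - 44)*exp(z)/(5*(exp(3*z) + exp(2*z) - 44*exp(z) - 84)^2)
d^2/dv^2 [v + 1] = 0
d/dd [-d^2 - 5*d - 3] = -2*d - 5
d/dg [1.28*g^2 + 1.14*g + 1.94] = 2.56*g + 1.14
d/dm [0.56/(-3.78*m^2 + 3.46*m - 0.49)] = (4.2336*m - 1.9376)/(3.78*m^2 - 3.46*m + 0.49)^2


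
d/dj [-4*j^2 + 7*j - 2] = 7 - 8*j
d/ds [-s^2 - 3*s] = -2*s - 3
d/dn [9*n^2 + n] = 18*n + 1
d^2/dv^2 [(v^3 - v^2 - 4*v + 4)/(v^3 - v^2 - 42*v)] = 12*(19*v^5 - 15*v^4 + 267*v^3 - 82*v^2 + 84*v + 1176)/(v^3*(v^6 - 3*v^5 - 123*v^4 + 251*v^3 + 5166*v^2 - 5292*v - 74088))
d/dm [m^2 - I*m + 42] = 2*m - I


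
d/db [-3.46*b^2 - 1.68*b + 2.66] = -6.92*b - 1.68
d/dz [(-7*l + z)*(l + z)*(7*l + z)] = -49*l^2 + 2*l*z + 3*z^2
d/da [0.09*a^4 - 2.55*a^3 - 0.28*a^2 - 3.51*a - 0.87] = 0.36*a^3 - 7.65*a^2 - 0.56*a - 3.51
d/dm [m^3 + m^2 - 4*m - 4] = 3*m^2 + 2*m - 4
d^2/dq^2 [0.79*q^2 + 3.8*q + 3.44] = 1.58000000000000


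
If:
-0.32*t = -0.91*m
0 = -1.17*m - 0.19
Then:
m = -0.16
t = -0.46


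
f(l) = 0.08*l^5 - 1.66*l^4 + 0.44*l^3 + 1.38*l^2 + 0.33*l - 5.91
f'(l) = 0.4*l^4 - 6.64*l^3 + 1.32*l^2 + 2.76*l + 0.33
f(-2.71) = -106.65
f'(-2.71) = 156.27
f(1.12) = -5.66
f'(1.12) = -3.62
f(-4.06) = -553.24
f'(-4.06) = 563.94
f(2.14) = -25.80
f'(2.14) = -44.40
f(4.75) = -577.66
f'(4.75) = -464.77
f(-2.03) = -35.52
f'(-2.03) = 62.51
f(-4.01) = -525.59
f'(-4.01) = 542.07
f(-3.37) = -257.07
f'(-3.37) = 311.74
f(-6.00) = -2826.69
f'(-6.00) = 1983.93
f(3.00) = -95.64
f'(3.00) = -126.39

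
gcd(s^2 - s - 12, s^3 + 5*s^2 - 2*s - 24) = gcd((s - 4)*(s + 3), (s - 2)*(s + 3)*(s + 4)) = s + 3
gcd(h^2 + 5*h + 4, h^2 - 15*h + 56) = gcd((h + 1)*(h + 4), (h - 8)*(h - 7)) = 1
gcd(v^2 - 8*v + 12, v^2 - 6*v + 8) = v - 2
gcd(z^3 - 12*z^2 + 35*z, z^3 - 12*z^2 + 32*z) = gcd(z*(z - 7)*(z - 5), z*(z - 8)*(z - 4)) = z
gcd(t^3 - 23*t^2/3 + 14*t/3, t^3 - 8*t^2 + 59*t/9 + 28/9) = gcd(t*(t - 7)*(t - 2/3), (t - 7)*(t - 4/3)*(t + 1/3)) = t - 7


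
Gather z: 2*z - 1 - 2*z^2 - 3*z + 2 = -2*z^2 - z + 1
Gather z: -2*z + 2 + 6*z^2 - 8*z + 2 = 6*z^2 - 10*z + 4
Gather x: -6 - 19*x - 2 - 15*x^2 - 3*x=-15*x^2 - 22*x - 8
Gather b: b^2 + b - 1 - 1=b^2 + b - 2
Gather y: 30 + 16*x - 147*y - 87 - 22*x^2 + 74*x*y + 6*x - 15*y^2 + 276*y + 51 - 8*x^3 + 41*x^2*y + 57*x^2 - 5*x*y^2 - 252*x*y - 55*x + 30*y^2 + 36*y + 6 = -8*x^3 + 35*x^2 - 33*x + y^2*(15 - 5*x) + y*(41*x^2 - 178*x + 165)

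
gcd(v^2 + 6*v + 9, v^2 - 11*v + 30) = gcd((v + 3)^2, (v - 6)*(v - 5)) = 1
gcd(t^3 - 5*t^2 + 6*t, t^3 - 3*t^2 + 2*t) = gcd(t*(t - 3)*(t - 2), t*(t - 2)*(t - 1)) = t^2 - 2*t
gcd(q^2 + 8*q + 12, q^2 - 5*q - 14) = q + 2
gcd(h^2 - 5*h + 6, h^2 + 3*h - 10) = h - 2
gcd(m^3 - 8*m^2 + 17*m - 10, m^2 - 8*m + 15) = m - 5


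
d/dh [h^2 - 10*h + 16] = 2*h - 10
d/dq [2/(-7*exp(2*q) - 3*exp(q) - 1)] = (28*exp(q) + 6)*exp(q)/(7*exp(2*q) + 3*exp(q) + 1)^2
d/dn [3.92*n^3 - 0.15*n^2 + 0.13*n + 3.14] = 11.76*n^2 - 0.3*n + 0.13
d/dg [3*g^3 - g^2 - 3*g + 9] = 9*g^2 - 2*g - 3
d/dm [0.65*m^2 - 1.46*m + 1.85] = 1.3*m - 1.46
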